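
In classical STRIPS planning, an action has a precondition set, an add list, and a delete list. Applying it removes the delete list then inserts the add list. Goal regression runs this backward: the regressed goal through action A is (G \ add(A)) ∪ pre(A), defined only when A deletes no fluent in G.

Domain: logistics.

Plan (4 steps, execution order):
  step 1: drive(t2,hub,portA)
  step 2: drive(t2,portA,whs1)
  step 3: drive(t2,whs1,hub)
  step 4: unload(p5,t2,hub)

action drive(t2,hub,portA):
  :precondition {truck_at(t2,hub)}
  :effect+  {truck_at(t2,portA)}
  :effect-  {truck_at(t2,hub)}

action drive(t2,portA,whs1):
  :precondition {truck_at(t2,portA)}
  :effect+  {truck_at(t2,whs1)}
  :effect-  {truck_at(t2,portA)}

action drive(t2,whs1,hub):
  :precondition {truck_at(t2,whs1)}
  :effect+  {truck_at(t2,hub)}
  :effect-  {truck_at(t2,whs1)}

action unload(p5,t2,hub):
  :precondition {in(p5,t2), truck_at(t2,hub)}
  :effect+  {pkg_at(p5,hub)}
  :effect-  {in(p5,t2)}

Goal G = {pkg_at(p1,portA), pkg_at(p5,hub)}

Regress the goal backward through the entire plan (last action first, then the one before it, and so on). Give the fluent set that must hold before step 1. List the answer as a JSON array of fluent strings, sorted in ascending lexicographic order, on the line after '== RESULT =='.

Work backward from the goal:
  through step 4 (unload(p5,t2,hub)): drop {pkg_at(p5,hub)}, keep {pkg_at(p1,portA)}, require {in(p5,t2), truck_at(t2,hub)}
    → {in(p5,t2), pkg_at(p1,portA), truck_at(t2,hub)}
  through step 3 (drive(t2,whs1,hub)): drop {truck_at(t2,hub)}, keep {in(p5,t2), pkg_at(p1,portA)}, require {truck_at(t2,whs1)}
    → {in(p5,t2), pkg_at(p1,portA), truck_at(t2,whs1)}
  through step 2 (drive(t2,portA,whs1)): drop {truck_at(t2,whs1)}, keep {in(p5,t2), pkg_at(p1,portA)}, require {truck_at(t2,portA)}
    → {in(p5,t2), pkg_at(p1,portA), truck_at(t2,portA)}
  through step 1 (drive(t2,hub,portA)): drop {truck_at(t2,portA)}, keep {in(p5,t2), pkg_at(p1,portA)}, require {truck_at(t2,hub)}
    → {in(p5,t2), pkg_at(p1,portA), truck_at(t2,hub)}

== RESULT ==
["in(p5,t2)", "pkg_at(p1,portA)", "truck_at(t2,hub)"]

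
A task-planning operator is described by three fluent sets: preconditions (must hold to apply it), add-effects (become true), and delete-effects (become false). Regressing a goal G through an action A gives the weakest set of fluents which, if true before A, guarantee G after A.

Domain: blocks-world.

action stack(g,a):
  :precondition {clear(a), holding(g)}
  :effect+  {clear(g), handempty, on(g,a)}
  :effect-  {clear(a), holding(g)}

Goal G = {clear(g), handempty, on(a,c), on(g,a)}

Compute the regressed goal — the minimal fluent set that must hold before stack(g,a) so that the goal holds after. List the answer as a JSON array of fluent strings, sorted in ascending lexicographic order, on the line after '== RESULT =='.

Compute (G \ add) ∪ pre:
  G ∩ del = {}  (empty — regression defined)
  G \ add = {clear(g), handempty, on(a,c), on(g,a)} \ {clear(g), handempty, on(g,a)} = {on(a,c)}
  ∪ pre   = {on(a,c)} ∪ {clear(a), holding(g)}
          = {clear(a), holding(g), on(a,c)}

== RESULT ==
["clear(a)", "holding(g)", "on(a,c)"]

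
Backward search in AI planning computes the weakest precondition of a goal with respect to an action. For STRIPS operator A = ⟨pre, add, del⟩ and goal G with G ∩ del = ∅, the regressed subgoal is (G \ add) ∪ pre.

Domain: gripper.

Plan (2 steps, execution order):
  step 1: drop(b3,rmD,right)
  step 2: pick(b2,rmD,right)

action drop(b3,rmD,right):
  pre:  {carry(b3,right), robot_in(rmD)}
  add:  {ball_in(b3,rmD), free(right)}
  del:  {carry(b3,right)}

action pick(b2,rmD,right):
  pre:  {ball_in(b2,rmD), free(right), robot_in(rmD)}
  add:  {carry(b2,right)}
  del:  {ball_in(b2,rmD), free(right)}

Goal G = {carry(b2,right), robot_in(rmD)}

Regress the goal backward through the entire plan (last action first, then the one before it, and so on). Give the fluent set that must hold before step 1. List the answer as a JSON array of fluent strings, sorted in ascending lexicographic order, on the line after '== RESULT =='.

Regress step by step:
  through step 2 (pick(b2,rmD,right)): drop {carry(b2,right)}, keep {robot_in(rmD)}, require {ball_in(b2,rmD), free(right), robot_in(rmD)}
    → {ball_in(b2,rmD), free(right), robot_in(rmD)}
  through step 1 (drop(b3,rmD,right)): drop {free(right)}, keep {ball_in(b2,rmD), robot_in(rmD)}, require {carry(b3,right), robot_in(rmD)}
    → {ball_in(b2,rmD), carry(b3,right), robot_in(rmD)}

== RESULT ==
["ball_in(b2,rmD)", "carry(b3,right)", "robot_in(rmD)"]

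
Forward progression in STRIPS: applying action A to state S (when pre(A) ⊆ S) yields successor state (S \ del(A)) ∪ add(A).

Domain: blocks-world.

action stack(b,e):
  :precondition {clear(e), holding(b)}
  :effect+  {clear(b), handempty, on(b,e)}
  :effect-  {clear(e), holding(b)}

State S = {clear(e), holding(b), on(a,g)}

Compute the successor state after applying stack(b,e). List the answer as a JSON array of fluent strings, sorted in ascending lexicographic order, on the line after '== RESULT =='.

Compute (S \ del) ∪ add:
  pre ⊆ S: {clear(e), holding(b)} ⊆ S  — applicable
  S \ del = {on(a,g)}
  ∪ add   = {clear(b), handempty, on(a,g), on(b,e)}

== RESULT ==
["clear(b)", "handempty", "on(a,g)", "on(b,e)"]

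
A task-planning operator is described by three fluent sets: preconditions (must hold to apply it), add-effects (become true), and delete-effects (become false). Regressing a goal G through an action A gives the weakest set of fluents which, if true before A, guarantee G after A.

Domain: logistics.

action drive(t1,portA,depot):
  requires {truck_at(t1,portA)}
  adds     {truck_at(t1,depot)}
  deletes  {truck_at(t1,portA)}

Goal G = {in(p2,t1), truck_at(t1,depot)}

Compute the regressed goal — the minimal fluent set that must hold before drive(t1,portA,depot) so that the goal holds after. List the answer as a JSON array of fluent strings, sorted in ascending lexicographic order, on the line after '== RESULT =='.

Compute (G \ add) ∪ pre:
  G ∩ del = {}  (empty — regression defined)
  G \ add = {in(p2,t1), truck_at(t1,depot)} \ {truck_at(t1,depot)} = {in(p2,t1)}
  ∪ pre   = {in(p2,t1)} ∪ {truck_at(t1,portA)}
          = {in(p2,t1), truck_at(t1,portA)}

== RESULT ==
["in(p2,t1)", "truck_at(t1,portA)"]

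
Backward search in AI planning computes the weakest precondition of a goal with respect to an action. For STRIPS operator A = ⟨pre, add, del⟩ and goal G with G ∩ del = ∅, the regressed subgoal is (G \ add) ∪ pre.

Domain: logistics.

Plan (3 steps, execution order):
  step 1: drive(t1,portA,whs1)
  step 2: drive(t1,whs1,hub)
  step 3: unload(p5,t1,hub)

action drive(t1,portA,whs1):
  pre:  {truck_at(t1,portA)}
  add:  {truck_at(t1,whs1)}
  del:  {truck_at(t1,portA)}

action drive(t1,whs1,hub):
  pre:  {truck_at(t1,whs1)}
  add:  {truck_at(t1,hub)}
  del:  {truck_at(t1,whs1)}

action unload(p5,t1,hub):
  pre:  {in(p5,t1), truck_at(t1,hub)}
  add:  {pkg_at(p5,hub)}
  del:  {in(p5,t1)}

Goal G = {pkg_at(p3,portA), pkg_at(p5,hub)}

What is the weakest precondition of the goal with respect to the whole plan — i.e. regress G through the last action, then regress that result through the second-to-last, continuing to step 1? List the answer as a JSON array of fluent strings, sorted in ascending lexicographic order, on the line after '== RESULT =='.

Regress step by step:
  through step 3 (unload(p5,t1,hub)): drop {pkg_at(p5,hub)}, keep {pkg_at(p3,portA)}, require {in(p5,t1), truck_at(t1,hub)}
    → {in(p5,t1), pkg_at(p3,portA), truck_at(t1,hub)}
  through step 2 (drive(t1,whs1,hub)): drop {truck_at(t1,hub)}, keep {in(p5,t1), pkg_at(p3,portA)}, require {truck_at(t1,whs1)}
    → {in(p5,t1), pkg_at(p3,portA), truck_at(t1,whs1)}
  through step 1 (drive(t1,portA,whs1)): drop {truck_at(t1,whs1)}, keep {in(p5,t1), pkg_at(p3,portA)}, require {truck_at(t1,portA)}
    → {in(p5,t1), pkg_at(p3,portA), truck_at(t1,portA)}

== RESULT ==
["in(p5,t1)", "pkg_at(p3,portA)", "truck_at(t1,portA)"]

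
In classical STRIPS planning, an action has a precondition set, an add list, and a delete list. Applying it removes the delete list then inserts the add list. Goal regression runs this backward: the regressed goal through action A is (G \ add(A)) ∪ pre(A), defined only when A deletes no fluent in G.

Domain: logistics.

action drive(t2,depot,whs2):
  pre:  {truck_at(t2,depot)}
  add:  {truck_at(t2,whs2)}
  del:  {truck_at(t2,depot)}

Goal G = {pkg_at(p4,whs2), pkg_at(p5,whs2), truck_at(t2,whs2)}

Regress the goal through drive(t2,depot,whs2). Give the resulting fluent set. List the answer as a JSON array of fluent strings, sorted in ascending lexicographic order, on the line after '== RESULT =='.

Regress:
  G ∩ del = {}  (empty — regression defined)
  G \ add = {pkg_at(p4,whs2), pkg_at(p5,whs2), truck_at(t2,whs2)} \ {truck_at(t2,whs2)} = {pkg_at(p4,whs2), pkg_at(p5,whs2)}
  ∪ pre   = {pkg_at(p4,whs2), pkg_at(p5,whs2)} ∪ {truck_at(t2,depot)}
          = {pkg_at(p4,whs2), pkg_at(p5,whs2), truck_at(t2,depot)}

== RESULT ==
["pkg_at(p4,whs2)", "pkg_at(p5,whs2)", "truck_at(t2,depot)"]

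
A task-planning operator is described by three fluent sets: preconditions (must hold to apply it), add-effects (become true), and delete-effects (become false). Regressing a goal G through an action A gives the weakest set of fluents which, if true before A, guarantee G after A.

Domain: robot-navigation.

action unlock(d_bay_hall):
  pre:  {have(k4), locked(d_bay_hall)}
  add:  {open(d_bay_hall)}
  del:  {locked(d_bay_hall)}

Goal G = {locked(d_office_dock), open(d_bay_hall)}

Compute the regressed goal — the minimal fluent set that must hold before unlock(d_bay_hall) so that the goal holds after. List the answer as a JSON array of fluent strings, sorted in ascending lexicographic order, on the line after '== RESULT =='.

Regress:
  G ∩ del = {}  (empty — regression defined)
  G \ add = {locked(d_office_dock), open(d_bay_hall)} \ {open(d_bay_hall)} = {locked(d_office_dock)}
  ∪ pre   = {locked(d_office_dock)} ∪ {have(k4), locked(d_bay_hall)}
          = {have(k4), locked(d_bay_hall), locked(d_office_dock)}

== RESULT ==
["have(k4)", "locked(d_bay_hall)", "locked(d_office_dock)"]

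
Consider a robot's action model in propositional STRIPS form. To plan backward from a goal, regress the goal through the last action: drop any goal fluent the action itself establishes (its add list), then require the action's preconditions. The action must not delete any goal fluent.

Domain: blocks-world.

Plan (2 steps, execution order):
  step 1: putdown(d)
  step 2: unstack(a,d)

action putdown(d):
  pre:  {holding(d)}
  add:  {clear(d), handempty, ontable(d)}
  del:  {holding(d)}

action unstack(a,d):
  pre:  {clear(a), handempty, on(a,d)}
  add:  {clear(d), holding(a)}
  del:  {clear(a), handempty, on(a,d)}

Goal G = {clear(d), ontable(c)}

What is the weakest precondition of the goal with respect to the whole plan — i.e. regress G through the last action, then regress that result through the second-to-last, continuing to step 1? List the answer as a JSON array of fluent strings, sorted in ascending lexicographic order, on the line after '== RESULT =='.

Work backward from the goal:
  through step 2 (unstack(a,d)): drop {clear(d)}, keep {ontable(c)}, require {clear(a), handempty, on(a,d)}
    → {clear(a), handempty, on(a,d), ontable(c)}
  through step 1 (putdown(d)): drop {handempty}, keep {clear(a), on(a,d), ontable(c)}, require {holding(d)}
    → {clear(a), holding(d), on(a,d), ontable(c)}

== RESULT ==
["clear(a)", "holding(d)", "on(a,d)", "ontable(c)"]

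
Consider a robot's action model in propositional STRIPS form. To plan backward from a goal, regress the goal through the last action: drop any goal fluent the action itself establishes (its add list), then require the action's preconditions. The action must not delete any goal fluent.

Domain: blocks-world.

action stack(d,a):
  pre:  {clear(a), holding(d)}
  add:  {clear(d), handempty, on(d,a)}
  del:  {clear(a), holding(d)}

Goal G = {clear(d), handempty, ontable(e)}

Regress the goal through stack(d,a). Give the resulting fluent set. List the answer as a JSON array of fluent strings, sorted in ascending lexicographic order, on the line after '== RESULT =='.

Regress:
  G ∩ del = {}  (empty — regression defined)
  G \ add = {clear(d), handempty, ontable(e)} \ {clear(d), handempty, on(d,a)} = {ontable(e)}
  ∪ pre   = {ontable(e)} ∪ {clear(a), holding(d)}
          = {clear(a), holding(d), ontable(e)}

== RESULT ==
["clear(a)", "holding(d)", "ontable(e)"]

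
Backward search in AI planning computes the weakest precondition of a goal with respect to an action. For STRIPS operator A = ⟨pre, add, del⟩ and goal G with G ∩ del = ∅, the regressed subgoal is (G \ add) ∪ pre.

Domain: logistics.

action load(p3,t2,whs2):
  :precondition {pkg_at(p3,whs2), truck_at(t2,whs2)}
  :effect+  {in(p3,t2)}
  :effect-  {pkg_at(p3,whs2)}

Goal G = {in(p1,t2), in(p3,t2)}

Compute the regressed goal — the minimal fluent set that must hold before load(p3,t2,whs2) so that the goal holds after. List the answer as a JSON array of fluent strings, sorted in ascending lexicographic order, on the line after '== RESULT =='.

Regress:
  G ∩ del = {}  (empty — regression defined)
  G \ add = {in(p1,t2), in(p3,t2)} \ {in(p3,t2)} = {in(p1,t2)}
  ∪ pre   = {in(p1,t2)} ∪ {pkg_at(p3,whs2), truck_at(t2,whs2)}
          = {in(p1,t2), pkg_at(p3,whs2), truck_at(t2,whs2)}

== RESULT ==
["in(p1,t2)", "pkg_at(p3,whs2)", "truck_at(t2,whs2)"]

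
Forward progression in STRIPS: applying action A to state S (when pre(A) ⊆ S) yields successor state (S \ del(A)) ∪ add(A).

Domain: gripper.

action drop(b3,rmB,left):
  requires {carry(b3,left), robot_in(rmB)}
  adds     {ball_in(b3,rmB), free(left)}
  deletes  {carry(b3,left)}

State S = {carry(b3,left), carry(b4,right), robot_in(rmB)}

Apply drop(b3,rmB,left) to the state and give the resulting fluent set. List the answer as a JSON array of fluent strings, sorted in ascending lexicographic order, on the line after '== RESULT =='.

Progress:
  pre ⊆ S: {carry(b3,left), robot_in(rmB)} ⊆ S  — applicable
  S \ del = {carry(b4,right), robot_in(rmB)}
  ∪ add   = {ball_in(b3,rmB), carry(b4,right), free(left), robot_in(rmB)}

== RESULT ==
["ball_in(b3,rmB)", "carry(b4,right)", "free(left)", "robot_in(rmB)"]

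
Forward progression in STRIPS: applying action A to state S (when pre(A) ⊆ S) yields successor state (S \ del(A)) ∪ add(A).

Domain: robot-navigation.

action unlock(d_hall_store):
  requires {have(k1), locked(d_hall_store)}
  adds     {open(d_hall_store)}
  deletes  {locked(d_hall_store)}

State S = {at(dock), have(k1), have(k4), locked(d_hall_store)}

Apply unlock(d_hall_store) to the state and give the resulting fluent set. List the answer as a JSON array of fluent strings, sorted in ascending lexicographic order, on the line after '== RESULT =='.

Progress:
  pre ⊆ S: {have(k1), locked(d_hall_store)} ⊆ S  — applicable
  S \ del = {at(dock), have(k1), have(k4)}
  ∪ add   = {at(dock), have(k1), have(k4), open(d_hall_store)}

== RESULT ==
["at(dock)", "have(k1)", "have(k4)", "open(d_hall_store)"]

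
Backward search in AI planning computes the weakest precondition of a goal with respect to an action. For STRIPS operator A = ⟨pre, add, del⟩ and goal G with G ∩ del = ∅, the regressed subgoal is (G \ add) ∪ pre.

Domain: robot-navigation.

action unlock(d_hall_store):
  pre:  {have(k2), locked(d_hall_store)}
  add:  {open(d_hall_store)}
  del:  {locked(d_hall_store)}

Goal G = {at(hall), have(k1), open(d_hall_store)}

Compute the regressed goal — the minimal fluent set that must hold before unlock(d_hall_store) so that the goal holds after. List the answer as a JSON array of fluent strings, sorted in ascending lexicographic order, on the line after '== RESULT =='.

Regress:
  G ∩ del = {}  (empty — regression defined)
  G \ add = {at(hall), have(k1), open(d_hall_store)} \ {open(d_hall_store)} = {at(hall), have(k1)}
  ∪ pre   = {at(hall), have(k1)} ∪ {have(k2), locked(d_hall_store)}
          = {at(hall), have(k1), have(k2), locked(d_hall_store)}

== RESULT ==
["at(hall)", "have(k1)", "have(k2)", "locked(d_hall_store)"]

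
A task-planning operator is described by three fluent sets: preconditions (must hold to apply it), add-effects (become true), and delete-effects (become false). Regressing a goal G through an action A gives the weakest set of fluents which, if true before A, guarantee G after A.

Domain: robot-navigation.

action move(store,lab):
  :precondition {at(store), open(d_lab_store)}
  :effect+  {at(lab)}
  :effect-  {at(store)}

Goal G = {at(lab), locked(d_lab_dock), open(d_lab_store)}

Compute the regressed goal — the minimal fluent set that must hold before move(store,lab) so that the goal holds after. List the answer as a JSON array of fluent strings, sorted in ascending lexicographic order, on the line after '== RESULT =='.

Compute (G \ add) ∪ pre:
  G ∩ del = {}  (empty — regression defined)
  G \ add = {at(lab), locked(d_lab_dock), open(d_lab_store)} \ {at(lab)} = {locked(d_lab_dock), open(d_lab_store)}
  ∪ pre   = {locked(d_lab_dock), open(d_lab_store)} ∪ {at(store), open(d_lab_store)}
          = {at(store), locked(d_lab_dock), open(d_lab_store)}

== RESULT ==
["at(store)", "locked(d_lab_dock)", "open(d_lab_store)"]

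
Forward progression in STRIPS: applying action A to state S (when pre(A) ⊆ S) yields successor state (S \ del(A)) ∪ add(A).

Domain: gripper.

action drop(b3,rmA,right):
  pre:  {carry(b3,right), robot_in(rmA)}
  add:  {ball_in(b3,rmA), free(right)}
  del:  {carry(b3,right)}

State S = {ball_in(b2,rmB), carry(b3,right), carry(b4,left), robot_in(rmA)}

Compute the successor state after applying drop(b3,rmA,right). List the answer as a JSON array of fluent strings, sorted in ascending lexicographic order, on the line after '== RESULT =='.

Compute (S \ del) ∪ add:
  pre ⊆ S: {carry(b3,right), robot_in(rmA)} ⊆ S  — applicable
  S \ del = {ball_in(b2,rmB), carry(b4,left), robot_in(rmA)}
  ∪ add   = {ball_in(b2,rmB), ball_in(b3,rmA), carry(b4,left), free(right), robot_in(rmA)}

== RESULT ==
["ball_in(b2,rmB)", "ball_in(b3,rmA)", "carry(b4,left)", "free(right)", "robot_in(rmA)"]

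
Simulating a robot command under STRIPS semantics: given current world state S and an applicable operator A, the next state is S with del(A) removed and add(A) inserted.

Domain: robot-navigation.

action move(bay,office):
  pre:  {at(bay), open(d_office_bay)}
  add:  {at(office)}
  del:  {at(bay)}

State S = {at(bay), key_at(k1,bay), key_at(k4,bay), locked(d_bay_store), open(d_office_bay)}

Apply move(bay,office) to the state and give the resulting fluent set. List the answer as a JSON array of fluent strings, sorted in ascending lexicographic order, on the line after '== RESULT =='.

Compute (S \ del) ∪ add:
  pre ⊆ S: {at(bay), open(d_office_bay)} ⊆ S  — applicable
  S \ del = {key_at(k1,bay), key_at(k4,bay), locked(d_bay_store), open(d_office_bay)}
  ∪ add   = {at(office), key_at(k1,bay), key_at(k4,bay), locked(d_bay_store), open(d_office_bay)}

== RESULT ==
["at(office)", "key_at(k1,bay)", "key_at(k4,bay)", "locked(d_bay_store)", "open(d_office_bay)"]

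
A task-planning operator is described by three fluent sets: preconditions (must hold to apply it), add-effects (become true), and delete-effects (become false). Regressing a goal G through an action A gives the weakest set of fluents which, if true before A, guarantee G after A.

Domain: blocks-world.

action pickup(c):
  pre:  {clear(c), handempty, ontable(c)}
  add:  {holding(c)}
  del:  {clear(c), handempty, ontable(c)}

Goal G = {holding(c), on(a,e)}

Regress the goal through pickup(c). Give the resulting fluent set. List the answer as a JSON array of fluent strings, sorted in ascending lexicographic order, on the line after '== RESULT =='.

Compute (G \ add) ∪ pre:
  G ∩ del = {}  (empty — regression defined)
  G \ add = {holding(c), on(a,e)} \ {holding(c)} = {on(a,e)}
  ∪ pre   = {on(a,e)} ∪ {clear(c), handempty, ontable(c)}
          = {clear(c), handempty, on(a,e), ontable(c)}

== RESULT ==
["clear(c)", "handempty", "on(a,e)", "ontable(c)"]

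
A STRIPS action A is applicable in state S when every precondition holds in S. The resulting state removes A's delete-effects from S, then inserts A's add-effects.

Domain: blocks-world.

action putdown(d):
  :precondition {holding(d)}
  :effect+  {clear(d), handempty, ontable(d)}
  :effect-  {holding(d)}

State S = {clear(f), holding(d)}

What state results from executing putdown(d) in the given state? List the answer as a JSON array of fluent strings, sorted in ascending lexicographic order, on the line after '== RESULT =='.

Compute (S \ del) ∪ add:
  pre ⊆ S: {holding(d)} ⊆ S  — applicable
  S \ del = {clear(f)}
  ∪ add   = {clear(d), clear(f), handempty, ontable(d)}

== RESULT ==
["clear(d)", "clear(f)", "handempty", "ontable(d)"]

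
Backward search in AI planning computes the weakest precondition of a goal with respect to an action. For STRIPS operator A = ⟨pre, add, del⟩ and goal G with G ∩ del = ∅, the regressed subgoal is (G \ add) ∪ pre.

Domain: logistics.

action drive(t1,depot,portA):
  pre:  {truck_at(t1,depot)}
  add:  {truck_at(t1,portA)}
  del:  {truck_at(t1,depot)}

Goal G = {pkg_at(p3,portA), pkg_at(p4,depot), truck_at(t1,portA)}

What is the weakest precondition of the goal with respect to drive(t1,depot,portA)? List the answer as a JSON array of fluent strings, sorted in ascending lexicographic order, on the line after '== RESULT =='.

Compute (G \ add) ∪ pre:
  G ∩ del = {}  (empty — regression defined)
  G \ add = {pkg_at(p3,portA), pkg_at(p4,depot), truck_at(t1,portA)} \ {truck_at(t1,portA)} = {pkg_at(p3,portA), pkg_at(p4,depot)}
  ∪ pre   = {pkg_at(p3,portA), pkg_at(p4,depot)} ∪ {truck_at(t1,depot)}
          = {pkg_at(p3,portA), pkg_at(p4,depot), truck_at(t1,depot)}

== RESULT ==
["pkg_at(p3,portA)", "pkg_at(p4,depot)", "truck_at(t1,depot)"]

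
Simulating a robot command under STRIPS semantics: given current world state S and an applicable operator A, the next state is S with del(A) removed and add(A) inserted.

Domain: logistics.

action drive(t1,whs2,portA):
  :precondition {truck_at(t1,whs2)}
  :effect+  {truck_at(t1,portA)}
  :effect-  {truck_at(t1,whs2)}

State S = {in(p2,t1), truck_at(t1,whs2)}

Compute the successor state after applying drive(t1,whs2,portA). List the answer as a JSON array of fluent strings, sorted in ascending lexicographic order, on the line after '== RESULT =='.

Progress:
  pre ⊆ S: {truck_at(t1,whs2)} ⊆ S  — applicable
  S \ del = {in(p2,t1)}
  ∪ add   = {in(p2,t1), truck_at(t1,portA)}

== RESULT ==
["in(p2,t1)", "truck_at(t1,portA)"]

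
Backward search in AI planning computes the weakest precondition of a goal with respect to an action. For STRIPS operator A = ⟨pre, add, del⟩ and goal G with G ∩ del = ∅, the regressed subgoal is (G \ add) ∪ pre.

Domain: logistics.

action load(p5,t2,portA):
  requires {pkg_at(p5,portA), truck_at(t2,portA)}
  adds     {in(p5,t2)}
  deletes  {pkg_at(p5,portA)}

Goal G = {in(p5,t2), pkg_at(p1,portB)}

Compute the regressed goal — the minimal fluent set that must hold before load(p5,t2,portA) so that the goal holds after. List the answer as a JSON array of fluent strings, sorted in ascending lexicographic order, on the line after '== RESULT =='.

Regress:
  G ∩ del = {}  (empty — regression defined)
  G \ add = {in(p5,t2), pkg_at(p1,portB)} \ {in(p5,t2)} = {pkg_at(p1,portB)}
  ∪ pre   = {pkg_at(p1,portB)} ∪ {pkg_at(p5,portA), truck_at(t2,portA)}
          = {pkg_at(p1,portB), pkg_at(p5,portA), truck_at(t2,portA)}

== RESULT ==
["pkg_at(p1,portB)", "pkg_at(p5,portA)", "truck_at(t2,portA)"]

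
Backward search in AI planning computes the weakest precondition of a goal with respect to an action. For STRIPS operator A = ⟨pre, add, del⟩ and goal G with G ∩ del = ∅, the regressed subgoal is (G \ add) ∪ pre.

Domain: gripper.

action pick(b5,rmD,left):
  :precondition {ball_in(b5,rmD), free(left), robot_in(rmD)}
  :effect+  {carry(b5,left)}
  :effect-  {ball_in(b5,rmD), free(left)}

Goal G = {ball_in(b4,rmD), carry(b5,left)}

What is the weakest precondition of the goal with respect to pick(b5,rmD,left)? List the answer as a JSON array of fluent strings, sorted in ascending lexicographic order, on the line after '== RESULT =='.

Compute (G \ add) ∪ pre:
  G ∩ del = {}  (empty — regression defined)
  G \ add = {ball_in(b4,rmD), carry(b5,left)} \ {carry(b5,left)} = {ball_in(b4,rmD)}
  ∪ pre   = {ball_in(b4,rmD)} ∪ {ball_in(b5,rmD), free(left), robot_in(rmD)}
          = {ball_in(b4,rmD), ball_in(b5,rmD), free(left), robot_in(rmD)}

== RESULT ==
["ball_in(b4,rmD)", "ball_in(b5,rmD)", "free(left)", "robot_in(rmD)"]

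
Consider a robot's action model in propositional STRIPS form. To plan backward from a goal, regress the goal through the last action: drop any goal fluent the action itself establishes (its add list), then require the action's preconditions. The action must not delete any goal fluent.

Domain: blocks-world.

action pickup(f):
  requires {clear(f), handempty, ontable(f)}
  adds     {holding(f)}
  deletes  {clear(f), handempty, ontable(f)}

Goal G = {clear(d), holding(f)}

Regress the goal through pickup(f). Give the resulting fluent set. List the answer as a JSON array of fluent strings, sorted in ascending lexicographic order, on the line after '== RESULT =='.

Regress:
  G ∩ del = {}  (empty — regression defined)
  G \ add = {clear(d), holding(f)} \ {holding(f)} = {clear(d)}
  ∪ pre   = {clear(d)} ∪ {clear(f), handempty, ontable(f)}
          = {clear(d), clear(f), handempty, ontable(f)}

== RESULT ==
["clear(d)", "clear(f)", "handempty", "ontable(f)"]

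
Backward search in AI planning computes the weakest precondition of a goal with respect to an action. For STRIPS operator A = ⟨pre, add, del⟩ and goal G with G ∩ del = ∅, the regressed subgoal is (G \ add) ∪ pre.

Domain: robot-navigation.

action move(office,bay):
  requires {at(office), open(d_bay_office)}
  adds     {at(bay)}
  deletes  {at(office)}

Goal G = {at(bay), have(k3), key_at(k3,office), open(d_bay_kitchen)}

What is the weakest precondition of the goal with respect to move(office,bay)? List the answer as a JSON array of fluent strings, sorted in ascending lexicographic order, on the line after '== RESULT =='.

Regress:
  G ∩ del = {}  (empty — regression defined)
  G \ add = {at(bay), have(k3), key_at(k3,office), open(d_bay_kitchen)} \ {at(bay)} = {have(k3), key_at(k3,office), open(d_bay_kitchen)}
  ∪ pre   = {have(k3), key_at(k3,office), open(d_bay_kitchen)} ∪ {at(office), open(d_bay_office)}
          = {at(office), have(k3), key_at(k3,office), open(d_bay_kitchen), open(d_bay_office)}

== RESULT ==
["at(office)", "have(k3)", "key_at(k3,office)", "open(d_bay_kitchen)", "open(d_bay_office)"]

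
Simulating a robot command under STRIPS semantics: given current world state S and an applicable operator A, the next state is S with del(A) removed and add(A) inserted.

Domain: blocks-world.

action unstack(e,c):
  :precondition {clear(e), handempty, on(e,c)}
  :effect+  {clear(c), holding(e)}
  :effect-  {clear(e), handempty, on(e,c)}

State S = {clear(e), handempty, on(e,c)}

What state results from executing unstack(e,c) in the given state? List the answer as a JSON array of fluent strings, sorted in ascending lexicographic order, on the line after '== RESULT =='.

Progress:
  pre ⊆ S: {clear(e), handempty, on(e,c)} ⊆ S  — applicable
  S \ del = {}
  ∪ add   = {clear(c), holding(e)}

== RESULT ==
["clear(c)", "holding(e)"]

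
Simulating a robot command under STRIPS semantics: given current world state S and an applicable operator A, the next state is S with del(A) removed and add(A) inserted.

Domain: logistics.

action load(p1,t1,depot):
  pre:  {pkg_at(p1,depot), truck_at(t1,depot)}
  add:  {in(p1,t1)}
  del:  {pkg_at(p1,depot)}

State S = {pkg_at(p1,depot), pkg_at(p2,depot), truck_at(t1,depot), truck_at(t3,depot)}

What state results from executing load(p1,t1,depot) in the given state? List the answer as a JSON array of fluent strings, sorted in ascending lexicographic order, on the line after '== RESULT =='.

Compute (S \ del) ∪ add:
  pre ⊆ S: {pkg_at(p1,depot), truck_at(t1,depot)} ⊆ S  — applicable
  S \ del = {pkg_at(p2,depot), truck_at(t1,depot), truck_at(t3,depot)}
  ∪ add   = {in(p1,t1), pkg_at(p2,depot), truck_at(t1,depot), truck_at(t3,depot)}

== RESULT ==
["in(p1,t1)", "pkg_at(p2,depot)", "truck_at(t1,depot)", "truck_at(t3,depot)"]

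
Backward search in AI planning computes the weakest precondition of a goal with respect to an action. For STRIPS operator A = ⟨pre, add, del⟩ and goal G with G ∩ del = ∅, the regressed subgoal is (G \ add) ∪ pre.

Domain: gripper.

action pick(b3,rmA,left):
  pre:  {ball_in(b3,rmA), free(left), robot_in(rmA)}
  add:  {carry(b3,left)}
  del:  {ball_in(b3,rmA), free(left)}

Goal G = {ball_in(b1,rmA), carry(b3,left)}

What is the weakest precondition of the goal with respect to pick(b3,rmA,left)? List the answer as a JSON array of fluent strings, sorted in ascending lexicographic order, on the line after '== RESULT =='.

Compute (G \ add) ∪ pre:
  G ∩ del = {}  (empty — regression defined)
  G \ add = {ball_in(b1,rmA), carry(b3,left)} \ {carry(b3,left)} = {ball_in(b1,rmA)}
  ∪ pre   = {ball_in(b1,rmA)} ∪ {ball_in(b3,rmA), free(left), robot_in(rmA)}
          = {ball_in(b1,rmA), ball_in(b3,rmA), free(left), robot_in(rmA)}

== RESULT ==
["ball_in(b1,rmA)", "ball_in(b3,rmA)", "free(left)", "robot_in(rmA)"]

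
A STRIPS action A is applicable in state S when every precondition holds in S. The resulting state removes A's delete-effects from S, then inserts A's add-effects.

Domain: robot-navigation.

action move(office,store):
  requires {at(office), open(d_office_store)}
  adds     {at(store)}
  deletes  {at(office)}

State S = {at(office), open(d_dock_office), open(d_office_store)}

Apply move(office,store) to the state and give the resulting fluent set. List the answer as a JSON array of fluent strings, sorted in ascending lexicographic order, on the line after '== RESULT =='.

Compute (S \ del) ∪ add:
  pre ⊆ S: {at(office), open(d_office_store)} ⊆ S  — applicable
  S \ del = {open(d_dock_office), open(d_office_store)}
  ∪ add   = {at(store), open(d_dock_office), open(d_office_store)}

== RESULT ==
["at(store)", "open(d_dock_office)", "open(d_office_store)"]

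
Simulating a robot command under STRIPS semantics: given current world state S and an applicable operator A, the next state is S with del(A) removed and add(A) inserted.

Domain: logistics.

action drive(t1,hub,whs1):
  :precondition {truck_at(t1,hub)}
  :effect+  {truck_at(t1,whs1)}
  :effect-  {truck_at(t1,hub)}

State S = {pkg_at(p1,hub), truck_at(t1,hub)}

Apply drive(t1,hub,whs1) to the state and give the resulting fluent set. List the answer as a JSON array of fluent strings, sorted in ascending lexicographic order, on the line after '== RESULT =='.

Progress:
  pre ⊆ S: {truck_at(t1,hub)} ⊆ S  — applicable
  S \ del = {pkg_at(p1,hub)}
  ∪ add   = {pkg_at(p1,hub), truck_at(t1,whs1)}

== RESULT ==
["pkg_at(p1,hub)", "truck_at(t1,whs1)"]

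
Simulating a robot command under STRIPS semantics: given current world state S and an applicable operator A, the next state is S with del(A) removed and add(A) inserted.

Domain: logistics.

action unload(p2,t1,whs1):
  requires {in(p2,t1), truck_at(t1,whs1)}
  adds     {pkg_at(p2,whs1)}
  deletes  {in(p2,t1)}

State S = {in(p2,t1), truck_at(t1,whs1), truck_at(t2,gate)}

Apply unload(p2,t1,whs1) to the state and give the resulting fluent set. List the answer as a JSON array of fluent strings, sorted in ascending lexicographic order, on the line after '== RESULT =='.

Progress:
  pre ⊆ S: {in(p2,t1), truck_at(t1,whs1)} ⊆ S  — applicable
  S \ del = {truck_at(t1,whs1), truck_at(t2,gate)}
  ∪ add   = {pkg_at(p2,whs1), truck_at(t1,whs1), truck_at(t2,gate)}

== RESULT ==
["pkg_at(p2,whs1)", "truck_at(t1,whs1)", "truck_at(t2,gate)"]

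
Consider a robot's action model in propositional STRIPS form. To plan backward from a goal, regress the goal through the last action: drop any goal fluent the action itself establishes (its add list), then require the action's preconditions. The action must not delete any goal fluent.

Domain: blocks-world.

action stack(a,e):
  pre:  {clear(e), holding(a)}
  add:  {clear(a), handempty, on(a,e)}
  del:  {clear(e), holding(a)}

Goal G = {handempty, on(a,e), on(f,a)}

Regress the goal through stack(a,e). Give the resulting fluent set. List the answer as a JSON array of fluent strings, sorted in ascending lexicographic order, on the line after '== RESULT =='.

Regress:
  G ∩ del = {}  (empty — regression defined)
  G \ add = {handempty, on(a,e), on(f,a)} \ {clear(a), handempty, on(a,e)} = {on(f,a)}
  ∪ pre   = {on(f,a)} ∪ {clear(e), holding(a)}
          = {clear(e), holding(a), on(f,a)}

== RESULT ==
["clear(e)", "holding(a)", "on(f,a)"]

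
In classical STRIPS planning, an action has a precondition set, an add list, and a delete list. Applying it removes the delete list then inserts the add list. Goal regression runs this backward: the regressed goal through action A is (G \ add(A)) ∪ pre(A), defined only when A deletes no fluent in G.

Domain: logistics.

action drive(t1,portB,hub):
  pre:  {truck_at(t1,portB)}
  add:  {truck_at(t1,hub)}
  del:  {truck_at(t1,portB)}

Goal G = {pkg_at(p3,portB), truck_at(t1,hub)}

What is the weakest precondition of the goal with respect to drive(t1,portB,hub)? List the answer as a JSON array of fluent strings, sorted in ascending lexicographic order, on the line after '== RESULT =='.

Compute (G \ add) ∪ pre:
  G ∩ del = {}  (empty — regression defined)
  G \ add = {pkg_at(p3,portB), truck_at(t1,hub)} \ {truck_at(t1,hub)} = {pkg_at(p3,portB)}
  ∪ pre   = {pkg_at(p3,portB)} ∪ {truck_at(t1,portB)}
          = {pkg_at(p3,portB), truck_at(t1,portB)}

== RESULT ==
["pkg_at(p3,portB)", "truck_at(t1,portB)"]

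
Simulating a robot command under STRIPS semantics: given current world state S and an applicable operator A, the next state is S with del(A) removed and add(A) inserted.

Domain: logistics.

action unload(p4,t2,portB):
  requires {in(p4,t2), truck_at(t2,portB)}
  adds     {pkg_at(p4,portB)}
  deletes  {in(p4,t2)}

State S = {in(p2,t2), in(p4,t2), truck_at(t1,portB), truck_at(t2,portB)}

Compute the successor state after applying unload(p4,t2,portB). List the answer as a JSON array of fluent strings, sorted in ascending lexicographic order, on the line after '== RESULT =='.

Compute (S \ del) ∪ add:
  pre ⊆ S: {in(p4,t2), truck_at(t2,portB)} ⊆ S  — applicable
  S \ del = {in(p2,t2), truck_at(t1,portB), truck_at(t2,portB)}
  ∪ add   = {in(p2,t2), pkg_at(p4,portB), truck_at(t1,portB), truck_at(t2,portB)}

== RESULT ==
["in(p2,t2)", "pkg_at(p4,portB)", "truck_at(t1,portB)", "truck_at(t2,portB)"]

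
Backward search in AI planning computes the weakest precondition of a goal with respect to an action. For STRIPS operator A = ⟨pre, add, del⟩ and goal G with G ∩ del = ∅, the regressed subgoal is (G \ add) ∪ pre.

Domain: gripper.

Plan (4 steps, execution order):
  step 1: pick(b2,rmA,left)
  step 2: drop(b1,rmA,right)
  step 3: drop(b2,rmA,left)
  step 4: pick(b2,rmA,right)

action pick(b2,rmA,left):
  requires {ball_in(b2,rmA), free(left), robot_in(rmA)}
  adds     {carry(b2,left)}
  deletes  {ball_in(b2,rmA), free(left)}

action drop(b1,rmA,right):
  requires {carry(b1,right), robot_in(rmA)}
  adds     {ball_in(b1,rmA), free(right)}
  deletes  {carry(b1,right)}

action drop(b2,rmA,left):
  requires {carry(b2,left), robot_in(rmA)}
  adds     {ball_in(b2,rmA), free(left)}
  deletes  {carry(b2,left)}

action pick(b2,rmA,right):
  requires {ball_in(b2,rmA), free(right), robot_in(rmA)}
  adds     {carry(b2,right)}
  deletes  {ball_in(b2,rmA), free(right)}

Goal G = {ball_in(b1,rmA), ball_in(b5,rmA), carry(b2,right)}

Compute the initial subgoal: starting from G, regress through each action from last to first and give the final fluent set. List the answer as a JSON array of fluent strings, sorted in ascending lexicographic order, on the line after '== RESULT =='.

Regress step by step:
  through step 4 (pick(b2,rmA,right)): drop {carry(b2,right)}, keep {ball_in(b1,rmA), ball_in(b5,rmA)}, require {ball_in(b2,rmA), free(right), robot_in(rmA)}
    → {ball_in(b1,rmA), ball_in(b2,rmA), ball_in(b5,rmA), free(right), robot_in(rmA)}
  through step 3 (drop(b2,rmA,left)): drop {ball_in(b2,rmA)}, keep {ball_in(b1,rmA), ball_in(b5,rmA), free(right), robot_in(rmA)}, require {carry(b2,left), robot_in(rmA)}
    → {ball_in(b1,rmA), ball_in(b5,rmA), carry(b2,left), free(right), robot_in(rmA)}
  through step 2 (drop(b1,rmA,right)): drop {ball_in(b1,rmA), free(right)}, keep {ball_in(b5,rmA), carry(b2,left), robot_in(rmA)}, require {carry(b1,right), robot_in(rmA)}
    → {ball_in(b5,rmA), carry(b1,right), carry(b2,left), robot_in(rmA)}
  through step 1 (pick(b2,rmA,left)): drop {carry(b2,left)}, keep {ball_in(b5,rmA), carry(b1,right), robot_in(rmA)}, require {ball_in(b2,rmA), free(left), robot_in(rmA)}
    → {ball_in(b2,rmA), ball_in(b5,rmA), carry(b1,right), free(left), robot_in(rmA)}

== RESULT ==
["ball_in(b2,rmA)", "ball_in(b5,rmA)", "carry(b1,right)", "free(left)", "robot_in(rmA)"]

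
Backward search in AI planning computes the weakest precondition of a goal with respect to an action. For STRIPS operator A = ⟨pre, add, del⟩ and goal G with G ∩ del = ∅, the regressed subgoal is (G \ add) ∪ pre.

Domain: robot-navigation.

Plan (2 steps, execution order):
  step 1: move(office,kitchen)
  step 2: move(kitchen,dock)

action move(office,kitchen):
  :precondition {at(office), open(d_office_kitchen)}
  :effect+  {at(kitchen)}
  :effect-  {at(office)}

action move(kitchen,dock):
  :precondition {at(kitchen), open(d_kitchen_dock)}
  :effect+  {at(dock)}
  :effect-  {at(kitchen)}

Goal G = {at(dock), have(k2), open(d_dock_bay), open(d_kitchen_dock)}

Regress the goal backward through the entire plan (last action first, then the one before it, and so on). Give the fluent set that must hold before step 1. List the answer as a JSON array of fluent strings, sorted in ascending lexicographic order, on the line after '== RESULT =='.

Work backward from the goal:
  through step 2 (move(kitchen,dock)): drop {at(dock)}, keep {have(k2), open(d_dock_bay), open(d_kitchen_dock)}, require {at(kitchen), open(d_kitchen_dock)}
    → {at(kitchen), have(k2), open(d_dock_bay), open(d_kitchen_dock)}
  through step 1 (move(office,kitchen)): drop {at(kitchen)}, keep {have(k2), open(d_dock_bay), open(d_kitchen_dock)}, require {at(office), open(d_office_kitchen)}
    → {at(office), have(k2), open(d_dock_bay), open(d_kitchen_dock), open(d_office_kitchen)}

== RESULT ==
["at(office)", "have(k2)", "open(d_dock_bay)", "open(d_kitchen_dock)", "open(d_office_kitchen)"]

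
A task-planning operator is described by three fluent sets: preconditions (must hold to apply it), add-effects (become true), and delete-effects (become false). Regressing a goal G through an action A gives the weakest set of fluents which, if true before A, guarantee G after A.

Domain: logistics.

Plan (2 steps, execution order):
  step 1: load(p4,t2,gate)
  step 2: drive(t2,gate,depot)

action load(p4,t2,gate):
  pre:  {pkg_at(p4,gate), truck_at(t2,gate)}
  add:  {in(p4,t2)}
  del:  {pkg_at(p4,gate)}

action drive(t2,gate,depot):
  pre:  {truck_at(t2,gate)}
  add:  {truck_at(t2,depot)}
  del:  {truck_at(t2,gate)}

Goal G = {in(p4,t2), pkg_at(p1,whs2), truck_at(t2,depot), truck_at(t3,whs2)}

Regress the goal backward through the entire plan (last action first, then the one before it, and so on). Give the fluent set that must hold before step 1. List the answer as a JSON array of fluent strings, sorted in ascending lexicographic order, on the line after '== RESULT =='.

Regress step by step:
  through step 2 (drive(t2,gate,depot)): drop {truck_at(t2,depot)}, keep {in(p4,t2), pkg_at(p1,whs2), truck_at(t3,whs2)}, require {truck_at(t2,gate)}
    → {in(p4,t2), pkg_at(p1,whs2), truck_at(t2,gate), truck_at(t3,whs2)}
  through step 1 (load(p4,t2,gate)): drop {in(p4,t2)}, keep {pkg_at(p1,whs2), truck_at(t2,gate), truck_at(t3,whs2)}, require {pkg_at(p4,gate), truck_at(t2,gate)}
    → {pkg_at(p1,whs2), pkg_at(p4,gate), truck_at(t2,gate), truck_at(t3,whs2)}

== RESULT ==
["pkg_at(p1,whs2)", "pkg_at(p4,gate)", "truck_at(t2,gate)", "truck_at(t3,whs2)"]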